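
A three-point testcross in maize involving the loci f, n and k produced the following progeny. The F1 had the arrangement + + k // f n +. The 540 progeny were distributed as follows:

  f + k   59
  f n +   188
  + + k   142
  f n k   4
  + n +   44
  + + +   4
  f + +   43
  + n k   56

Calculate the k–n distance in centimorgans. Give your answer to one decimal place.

19.8 centimorgans

The two rarest classes, + + + and f n k, are the double crossovers. Comparing them with the parentals, only the k allele has switched, so k is the middle locus and the order is f – k – n.
Crossovers in the k–n interval produce the single-crossover classes + n k and f + + (56 + 43 = 99) plus the double crossovers (8).
RF(k–n) = (99 + 8) / 540 = 107/540 = 0.1981 → 19.8 centimorgans.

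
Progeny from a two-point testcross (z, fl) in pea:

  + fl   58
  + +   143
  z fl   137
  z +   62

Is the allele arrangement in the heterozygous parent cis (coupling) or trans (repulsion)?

cis

The two most frequent classes are + + (143) and z fl (137); these are the parental (non-recombinant) types.
So the F1 carried + + on one chromosome and z fl on the other — the recessive alleles are on the same chromosome (cis / coupling).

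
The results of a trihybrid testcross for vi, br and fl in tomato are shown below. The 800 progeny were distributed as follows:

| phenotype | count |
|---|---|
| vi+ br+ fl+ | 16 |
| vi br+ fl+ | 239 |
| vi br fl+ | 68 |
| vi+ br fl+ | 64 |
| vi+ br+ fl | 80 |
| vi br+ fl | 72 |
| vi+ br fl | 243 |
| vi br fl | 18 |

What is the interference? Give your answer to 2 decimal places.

The two most frequent reciprocal classes, vi br+ fl+ and vi+ br fl, are the parental types, so the F1 was vi br+ fl+ / vi+ br fl.
The two rarest classes, vi+ br+ fl+ and vi br fl, are the double crossovers. Comparing them with the parentals, only the vi allele has switched, so vi is the middle locus and the order is br – vi – fl.
br–vi: (148 + 34)/800 = 0.2275; vi–fl: (136 + 34)/800 = 0.2125.
Expected DCO frequency = 0.2275 × 0.2125 ≈ 0.04834; observed = 34/800 ≈ 0.04250.
Coefficient of coincidence = 0.04250/0.04834 ≈ 0.88; interference = 1 − 0.88 = 0.12.

0.12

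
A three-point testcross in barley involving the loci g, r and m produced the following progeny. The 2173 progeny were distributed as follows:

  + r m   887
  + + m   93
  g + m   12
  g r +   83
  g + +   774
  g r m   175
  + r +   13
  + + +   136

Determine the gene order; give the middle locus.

m

The two most frequent reciprocal classes, g + + and + r m, are the parental types, so the F1 was g + + / + r m.
The two rarest classes, g + m and + r +, are the double crossovers. Comparing them with the parentals, only the m allele has switched, so m is the middle locus and the order is g – m – r.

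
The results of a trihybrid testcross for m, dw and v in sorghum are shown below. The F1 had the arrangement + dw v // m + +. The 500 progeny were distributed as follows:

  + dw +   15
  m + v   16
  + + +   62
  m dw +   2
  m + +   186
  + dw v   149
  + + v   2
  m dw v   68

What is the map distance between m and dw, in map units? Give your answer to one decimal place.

The two rarest classes, + + v and m dw +, are the double crossovers. Comparing them with the parentals, only the dw allele has switched, so dw is the middle locus and the order is m – dw – v.
Crossovers in the m–dw interval produce the single-crossover classes m dw v and + + + (68 + 62 = 130) plus the double crossovers (4).
RF(m–dw) = (130 + 4) / 500 = 134/500 = 0.2680 → 26.8 map units.

26.8 map units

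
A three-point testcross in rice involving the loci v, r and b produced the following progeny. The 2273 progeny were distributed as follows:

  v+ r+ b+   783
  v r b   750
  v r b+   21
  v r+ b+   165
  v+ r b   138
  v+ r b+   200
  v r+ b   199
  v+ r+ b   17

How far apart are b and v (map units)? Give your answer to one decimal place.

15.0 map units

The two most frequent reciprocal classes, v+ r+ b+ and v r b, are the parental types, so the F1 was v+ r+ b+ / v r b.
The two rarest classes, v+ r+ b and v r b+, are the double crossovers. Comparing them with the parentals, only the b allele has switched, so b is the middle locus and the order is v – b – r.
Crossovers in the v–b interval produce the single-crossover classes v r+ b+ and v+ r b (165 + 138 = 303) plus the double crossovers (38).
RF(v–b) = (303 + 38) / 2273 = 341/2273 = 0.1500 → 15.0 map units.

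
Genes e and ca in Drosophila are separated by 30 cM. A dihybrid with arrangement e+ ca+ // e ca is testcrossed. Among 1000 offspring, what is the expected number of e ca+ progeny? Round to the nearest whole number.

150

A map distance of 30 cM corresponds to a recombination frequency of 0.300.
The F1 is e+ ca+ / e ca, so e ca+ is a recombinant gamete class with expected frequency r/2 = 0.300/2 = 0.1500.
Expected number = 0.1500 × 1000 = 150.00 ≈ 150.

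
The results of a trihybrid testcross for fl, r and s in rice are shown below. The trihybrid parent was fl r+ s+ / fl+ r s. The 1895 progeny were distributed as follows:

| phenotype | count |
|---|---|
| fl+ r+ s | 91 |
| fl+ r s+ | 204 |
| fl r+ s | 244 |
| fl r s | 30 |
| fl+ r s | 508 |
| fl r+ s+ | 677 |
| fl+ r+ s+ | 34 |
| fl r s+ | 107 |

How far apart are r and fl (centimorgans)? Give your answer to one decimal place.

The two rarest classes, fl+ r+ s+ and fl r s, are the double crossovers. Comparing them with the parentals, only the fl allele has switched, so fl is the middle locus and the order is s – fl – r.
Crossovers in the fl–r interval produce the single-crossover classes fl r s+ and fl+ r+ s (107 + 91 = 198) plus the double crossovers (64).
RF(fl–r) = (198 + 64) / 1895 = 262/1895 = 0.1383 → 13.8 centimorgans.

13.8 centimorgans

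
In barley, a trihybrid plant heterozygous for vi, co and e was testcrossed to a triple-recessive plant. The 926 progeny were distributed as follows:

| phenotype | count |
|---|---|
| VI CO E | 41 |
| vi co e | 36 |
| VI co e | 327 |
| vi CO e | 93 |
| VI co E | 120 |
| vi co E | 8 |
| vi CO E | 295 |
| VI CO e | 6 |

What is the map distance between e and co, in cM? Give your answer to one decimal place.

The two most frequent reciprocal classes, vi CO E and VI co e, are the parental types, so the F1 was vi CO E / VI co e.
The two rarest classes, vi co E and VI CO e, are the double crossovers. Comparing them with the parentals, only the co allele has switched, so co is the middle locus and the order is vi – co – e.
Crossovers in the co–e interval produce the single-crossover classes vi CO e and VI co E (93 + 120 = 213) plus the double crossovers (14).
RF(co–e) = (213 + 14) / 926 = 227/926 = 0.2451 → 24.5 cM.

24.5 cM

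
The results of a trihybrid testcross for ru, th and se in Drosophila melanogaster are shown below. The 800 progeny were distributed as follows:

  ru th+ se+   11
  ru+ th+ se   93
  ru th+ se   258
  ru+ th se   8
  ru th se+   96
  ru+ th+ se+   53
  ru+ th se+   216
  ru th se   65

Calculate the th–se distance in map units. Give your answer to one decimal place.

The two most frequent reciprocal classes, ru th+ se and ru+ th se+, are the parental types, so the F1 was ru th+ se / ru+ th se+.
The two rarest classes, ru th+ se+ and ru+ th se, are the double crossovers. Comparing them with the parentals, only the se allele has switched, so se is the middle locus and the order is ru – se – th.
Crossovers in the se–th interval produce the single-crossover classes ru th se and ru+ th+ se+ (65 + 53 = 118) plus the double crossovers (19).
RF(se–th) = (118 + 19) / 800 = 137/800 = 0.1713 → 17.1 map units.

17.1 map units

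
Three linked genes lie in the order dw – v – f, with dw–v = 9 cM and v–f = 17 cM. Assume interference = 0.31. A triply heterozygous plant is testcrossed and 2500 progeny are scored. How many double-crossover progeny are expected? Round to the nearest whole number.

26

Map distances give recombination frequencies of 0.090 and 0.170 for the two intervals.
With interference 0.31 (so coincidence = 0.69), expected double-crossover frequency = 0.090 × 0.170 × 0.69 = 0.01056.
Expected number = 0.01056 × 2500 = 26.39 ≈ 26.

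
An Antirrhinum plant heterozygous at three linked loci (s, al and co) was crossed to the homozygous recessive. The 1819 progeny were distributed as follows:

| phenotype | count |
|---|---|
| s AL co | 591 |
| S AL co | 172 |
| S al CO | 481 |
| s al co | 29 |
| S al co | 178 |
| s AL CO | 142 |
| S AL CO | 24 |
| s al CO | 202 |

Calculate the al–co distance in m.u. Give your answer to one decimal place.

The two most frequent reciprocal classes, S al CO and s AL co, are the parental types, so the F1 was S al CO / s AL co.
The two rarest classes, S AL CO and s al co, are the double crossovers. Comparing them with the parentals, only the al allele has switched, so al is the middle locus and the order is co – al – s.
Crossovers in the co–al interval produce the single-crossover classes S al co and s AL CO (178 + 142 = 320) plus the double crossovers (53).
RF(co–al) = (320 + 53) / 1819 = 373/1819 = 0.2051 → 20.5 m.u.

20.5 m.u.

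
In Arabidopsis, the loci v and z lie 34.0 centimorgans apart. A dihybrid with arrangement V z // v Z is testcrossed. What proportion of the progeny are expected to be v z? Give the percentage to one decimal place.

17.0%

A map distance of 34.0 centimorgans corresponds to a recombination frequency of 0.340.
The F1 is V z / v Z, so v z is a recombinant gamete class with expected frequency r/2 = 0.340/2 = 0.1700.
That is 0.1700 = 17.0% of the progeny.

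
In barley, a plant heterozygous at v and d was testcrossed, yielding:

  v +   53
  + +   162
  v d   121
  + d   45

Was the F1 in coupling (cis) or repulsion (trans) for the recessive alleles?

The two most frequent classes are + + (162) and v d (121); these are the parental (non-recombinant) types.
So the F1 carried + + on one chromosome and v d on the other — the recessive alleles are on the same chromosome (cis / coupling).

cis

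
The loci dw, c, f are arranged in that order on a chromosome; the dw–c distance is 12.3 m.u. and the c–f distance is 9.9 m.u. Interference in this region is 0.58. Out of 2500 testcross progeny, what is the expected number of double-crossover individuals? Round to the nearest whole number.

Map distances give recombination frequencies of 0.123 and 0.099 for the two intervals.
With interference 0.58 (so coincidence = 0.42), expected double-crossover frequency = 0.123 × 0.099 × 0.42 = 0.00511.
Expected number = 0.00511 × 2500 = 12.79 ≈ 13.

13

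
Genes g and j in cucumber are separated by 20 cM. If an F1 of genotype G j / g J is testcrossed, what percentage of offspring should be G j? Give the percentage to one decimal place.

A map distance of 20 cM corresponds to a recombination frequency of 0.200.
The F1 is G j / g J, so G j is a parental gamete class with expected frequency (1 − r)/2 = 0.800/2 = 0.4000.
That is 0.4000 = 40.0% of the progeny.

40.0%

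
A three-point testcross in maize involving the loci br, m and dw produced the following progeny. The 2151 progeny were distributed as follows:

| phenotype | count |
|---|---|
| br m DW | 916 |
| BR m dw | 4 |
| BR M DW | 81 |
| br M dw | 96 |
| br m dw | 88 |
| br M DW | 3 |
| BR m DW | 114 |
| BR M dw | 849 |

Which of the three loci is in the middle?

The two most frequent reciprocal classes, BR M dw and br m DW, are the parental types, so the F1 was BR M dw / br m DW.
The two rarest classes, BR m dw and br M DW, are the double crossovers. Comparing them with the parentals, only the m allele has switched, so m is the middle locus and the order is br – m – dw.

m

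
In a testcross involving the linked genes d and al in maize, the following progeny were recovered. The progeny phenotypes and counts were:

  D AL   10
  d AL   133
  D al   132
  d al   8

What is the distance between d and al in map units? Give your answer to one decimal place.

The two most frequent classes, D al (132) and d AL (133), are the parental types, so the F1 was D al / d AL.
The recombinant classes are D AL and d al: 10 + 8 = 18.
Recombination frequency = 18/283 = 0.0636 ≈ 6.4%, i.e. 6.4 map units.

6.4 map units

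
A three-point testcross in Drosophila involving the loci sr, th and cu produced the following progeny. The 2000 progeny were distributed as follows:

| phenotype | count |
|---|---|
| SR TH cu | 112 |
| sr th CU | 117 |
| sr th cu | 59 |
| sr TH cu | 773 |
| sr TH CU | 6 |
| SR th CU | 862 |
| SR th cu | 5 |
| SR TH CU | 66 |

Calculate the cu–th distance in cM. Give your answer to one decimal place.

6.8 cM

The two most frequent reciprocal classes, SR th CU and sr TH cu, are the parental types, so the F1 was SR th CU / sr TH cu.
The two rarest classes, SR th cu and sr TH CU, are the double crossovers. Comparing them with the parentals, only the cu allele has switched, so cu is the middle locus and the order is sr – cu – th.
Crossovers in the cu–th interval produce the single-crossover classes SR TH CU and sr th cu (66 + 59 = 125) plus the double crossovers (11).
RF(cu–th) = (125 + 11) / 2000 = 136/2000 = 0.0680 → 6.8 cM.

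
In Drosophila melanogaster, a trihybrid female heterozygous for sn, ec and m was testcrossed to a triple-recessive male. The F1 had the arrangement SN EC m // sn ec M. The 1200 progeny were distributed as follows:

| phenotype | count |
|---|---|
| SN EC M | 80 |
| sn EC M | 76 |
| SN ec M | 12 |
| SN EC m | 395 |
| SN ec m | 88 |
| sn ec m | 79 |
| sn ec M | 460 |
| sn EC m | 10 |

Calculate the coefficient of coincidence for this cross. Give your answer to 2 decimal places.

0.78

The two rarest classes, sn EC m and SN ec M, are the double crossovers. Comparing them with the parentals, only the sn allele has switched, so sn is the middle locus and the order is ec – sn – m.
ec–sn: (164 + 22)/1200 = 0.1550; sn–m: (159 + 22)/1200 = 0.1508.
Expected DCO frequency = 0.1550 × 0.1508 ≈ 0.02337; observed = 22/1200 ≈ 0.01833.
Coefficient of coincidence = 0.01833/0.02337 ≈ 0.78.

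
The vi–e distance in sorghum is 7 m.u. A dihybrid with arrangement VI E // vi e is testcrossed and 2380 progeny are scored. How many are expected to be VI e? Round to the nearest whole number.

83

A map distance of 7 m.u. corresponds to a recombination frequency of 0.070.
The F1 is VI E / vi e, so VI e is a recombinant gamete class with expected frequency r/2 = 0.070/2 = 0.0350.
Expected number = 0.0350 × 2380 = 83.30 ≈ 83.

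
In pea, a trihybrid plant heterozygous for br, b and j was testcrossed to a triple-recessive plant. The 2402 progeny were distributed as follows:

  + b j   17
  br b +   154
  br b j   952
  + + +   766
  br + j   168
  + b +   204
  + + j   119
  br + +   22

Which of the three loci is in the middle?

br

The two most frequent reciprocal classes, + + + and br b j, are the parental types, so the F1 was + + + / br b j.
The two rarest classes, br + + and + b j, are the double crossovers. Comparing them with the parentals, only the br allele has switched, so br is the middle locus and the order is j – br – b.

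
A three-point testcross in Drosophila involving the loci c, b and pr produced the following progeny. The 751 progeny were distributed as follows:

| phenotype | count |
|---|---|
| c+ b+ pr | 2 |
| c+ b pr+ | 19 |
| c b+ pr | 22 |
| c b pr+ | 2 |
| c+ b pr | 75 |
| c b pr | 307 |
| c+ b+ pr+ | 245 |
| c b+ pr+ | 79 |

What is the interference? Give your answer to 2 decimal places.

The two most frequent reciprocal classes, c b pr and c+ b+ pr+, are the parental types, so the F1 was c b pr / c+ b+ pr+.
The two rarest classes, c b pr+ and c+ b+ pr, are the double crossovers. Comparing them with the parentals, only the pr allele has switched, so pr is the middle locus and the order is c – pr – b.
c–pr: (154 + 4)/751 = 0.2104; pr–b: (41 + 4)/751 = 0.0599.
Expected DCO frequency = 0.2104 × 0.0599 ≈ 0.01260; observed = 4/751 ≈ 0.00533.
Coefficient of coincidence = 0.00533/0.01260 ≈ 0.42; interference = 1 − 0.42 = 0.58.

0.58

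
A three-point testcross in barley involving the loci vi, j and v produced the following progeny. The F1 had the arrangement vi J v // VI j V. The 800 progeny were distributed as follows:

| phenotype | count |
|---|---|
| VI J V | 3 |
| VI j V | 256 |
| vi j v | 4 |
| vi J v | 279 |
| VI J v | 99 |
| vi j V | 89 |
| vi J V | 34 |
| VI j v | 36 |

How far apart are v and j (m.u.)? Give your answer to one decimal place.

The two rarest classes, vi j v and VI J V, are the double crossovers. Comparing them with the parentals, only the j allele has switched, so j is the middle locus and the order is vi – j – v.
Crossovers in the j–v interval produce the single-crossover classes vi J V and VI j v (34 + 36 = 70) plus the double crossovers (7).
RF(j–v) = (70 + 7) / 800 = 77/800 = 0.0963 → 9.6 m.u.

9.6 m.u.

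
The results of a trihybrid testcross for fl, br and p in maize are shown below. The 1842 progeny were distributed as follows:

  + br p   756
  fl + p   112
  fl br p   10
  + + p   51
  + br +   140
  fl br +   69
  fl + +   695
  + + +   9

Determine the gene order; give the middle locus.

The two most frequent reciprocal classes, + br p and fl + +, are the parental types, so the F1 was + br p / fl + +.
The two rarest classes, fl br p and + + +, are the double crossovers. Comparing them with the parentals, only the fl allele has switched, so fl is the middle locus and the order is p – fl – br.

fl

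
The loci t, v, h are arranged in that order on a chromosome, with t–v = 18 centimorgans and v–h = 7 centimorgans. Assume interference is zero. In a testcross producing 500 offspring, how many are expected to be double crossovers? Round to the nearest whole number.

6

Map distances give recombination frequencies of 0.180 and 0.070 for the two intervals.
With no interference, expected double-crossover frequency = 0.180 × 0.070 = 0.01260.
Expected number = 0.01260 × 500 = 6.30 ≈ 6.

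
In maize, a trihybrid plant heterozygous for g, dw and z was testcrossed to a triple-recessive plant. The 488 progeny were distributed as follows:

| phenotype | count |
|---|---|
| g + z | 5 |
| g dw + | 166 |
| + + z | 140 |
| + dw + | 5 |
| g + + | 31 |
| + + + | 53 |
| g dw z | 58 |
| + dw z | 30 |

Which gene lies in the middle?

g

The two most frequent reciprocal classes, g dw + and + + z, are the parental types, so the F1 was g dw + / + + z.
The two rarest classes, + dw + and g + z, are the double crossovers. Comparing them with the parentals, only the g allele has switched, so g is the middle locus and the order is dw – g – z.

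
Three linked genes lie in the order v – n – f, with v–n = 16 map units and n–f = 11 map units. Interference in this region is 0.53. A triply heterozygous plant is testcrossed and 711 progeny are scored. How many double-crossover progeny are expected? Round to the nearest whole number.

Map distances give recombination frequencies of 0.160 and 0.110 for the two intervals.
With interference 0.53 (so coincidence = 0.47), expected double-crossover frequency = 0.160 × 0.110 × 0.47 = 0.00827.
Expected number = 0.00827 × 711 = 5.88 ≈ 6.

6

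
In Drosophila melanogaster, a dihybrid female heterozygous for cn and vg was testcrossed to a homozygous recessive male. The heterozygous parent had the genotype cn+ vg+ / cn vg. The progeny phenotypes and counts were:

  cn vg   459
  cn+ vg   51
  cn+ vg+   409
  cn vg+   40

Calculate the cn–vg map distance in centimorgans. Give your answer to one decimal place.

The recombinant classes are cn+ vg and cn vg+: 51 + 40 = 91.
Recombination frequency = 91/959 = 0.0949 ≈ 9.5%, i.e. 9.5 centimorgans.

9.5 centimorgans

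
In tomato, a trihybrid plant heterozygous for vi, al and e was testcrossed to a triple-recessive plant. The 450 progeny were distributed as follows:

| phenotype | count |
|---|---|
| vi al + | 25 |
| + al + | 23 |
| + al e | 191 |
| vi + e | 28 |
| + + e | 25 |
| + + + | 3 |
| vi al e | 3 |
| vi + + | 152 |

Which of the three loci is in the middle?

vi

The two most frequent reciprocal classes, vi + + and + al e, are the parental types, so the F1 was vi + + / + al e.
The two rarest classes, + + + and vi al e, are the double crossovers. Comparing them with the parentals, only the vi allele has switched, so vi is the middle locus and the order is al – vi – e.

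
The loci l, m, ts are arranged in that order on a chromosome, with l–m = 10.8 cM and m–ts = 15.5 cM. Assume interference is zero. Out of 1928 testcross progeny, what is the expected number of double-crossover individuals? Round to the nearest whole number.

Map distances give recombination frequencies of 0.108 and 0.155 for the two intervals.
With no interference, expected double-crossover frequency = 0.108 × 0.155 = 0.01674.
Expected number = 0.01674 × 1928 = 32.27 ≈ 32.

32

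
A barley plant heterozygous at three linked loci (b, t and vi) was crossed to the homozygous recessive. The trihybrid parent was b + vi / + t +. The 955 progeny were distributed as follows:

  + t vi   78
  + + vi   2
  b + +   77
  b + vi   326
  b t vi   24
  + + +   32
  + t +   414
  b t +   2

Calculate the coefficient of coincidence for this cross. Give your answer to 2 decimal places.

0.40

The two rarest classes, + + vi and b t +, are the double crossovers. Comparing them with the parentals, only the b allele has switched, so b is the middle locus and the order is t – b – vi.
t–b: (56 + 4)/955 = 0.0628; b–vi: (155 + 4)/955 = 0.1665.
Expected DCO frequency = 0.0628 × 0.1665 ≈ 0.01046; observed = 4/955 ≈ 0.00419.
Coefficient of coincidence = 0.00419/0.01046 ≈ 0.40.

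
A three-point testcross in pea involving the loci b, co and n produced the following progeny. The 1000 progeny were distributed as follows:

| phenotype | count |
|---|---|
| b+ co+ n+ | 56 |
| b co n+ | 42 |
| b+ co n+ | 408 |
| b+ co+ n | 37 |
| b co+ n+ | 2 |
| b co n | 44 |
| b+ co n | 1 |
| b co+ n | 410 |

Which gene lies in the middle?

n

The two most frequent reciprocal classes, b+ co n+ and b co+ n, are the parental types, so the F1 was b+ co n+ / b co+ n.
The two rarest classes, b+ co n and b co+ n+, are the double crossovers. Comparing them with the parentals, only the n allele has switched, so n is the middle locus and the order is co – n – b.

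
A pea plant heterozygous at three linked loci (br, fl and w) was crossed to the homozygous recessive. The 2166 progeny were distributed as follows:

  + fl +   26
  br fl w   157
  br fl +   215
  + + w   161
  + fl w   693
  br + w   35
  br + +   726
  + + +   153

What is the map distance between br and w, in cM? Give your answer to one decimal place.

The two most frequent reciprocal classes, br + + and + fl w, are the parental types, so the F1 was br + + / + fl w.
The two rarest classes, br + w and + fl +, are the double crossovers. Comparing them with the parentals, only the w allele has switched, so w is the middle locus and the order is fl – w – br.
Crossovers in the w–br interval produce the single-crossover classes + + + and br fl w (153 + 157 = 310) plus the double crossovers (61).
RF(w–br) = (310 + 61) / 2166 = 371/2166 = 0.1713 → 17.1 cM.

17.1 cM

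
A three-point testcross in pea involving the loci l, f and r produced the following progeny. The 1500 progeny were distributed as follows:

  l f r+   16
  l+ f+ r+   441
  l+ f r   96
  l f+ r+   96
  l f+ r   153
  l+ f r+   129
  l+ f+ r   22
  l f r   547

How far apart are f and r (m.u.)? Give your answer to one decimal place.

21.3 m.u.

The two most frequent reciprocal classes, l+ f+ r+ and l f r, are the parental types, so the F1 was l+ f+ r+ / l f r.
The two rarest classes, l+ f+ r and l f r+, are the double crossovers. Comparing them with the parentals, only the r allele has switched, so r is the middle locus and the order is l – r – f.
Crossovers in the r–f interval produce the single-crossover classes l+ f r+ and l f+ r (129 + 153 = 282) plus the double crossovers (38).
RF(r–f) = (282 + 38) / 1500 = 320/1500 = 0.2133 → 21.3 m.u.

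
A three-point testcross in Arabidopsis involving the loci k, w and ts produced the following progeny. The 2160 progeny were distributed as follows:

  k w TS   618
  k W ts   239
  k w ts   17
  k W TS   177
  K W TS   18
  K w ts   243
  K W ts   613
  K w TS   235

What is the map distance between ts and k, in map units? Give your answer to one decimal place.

23.6 map units

The two most frequent reciprocal classes, K W ts and k w TS, are the parental types, so the F1 was K W ts / k w TS.
The two rarest classes, K W TS and k w ts, are the double crossovers. Comparing them with the parentals, only the ts allele has switched, so ts is the middle locus and the order is w – ts – k.
Crossovers in the ts–k interval produce the single-crossover classes k W ts and K w TS (239 + 235 = 474) plus the double crossovers (35).
RF(ts–k) = (474 + 35) / 2160 = 509/2160 = 0.2356 → 23.6 map units.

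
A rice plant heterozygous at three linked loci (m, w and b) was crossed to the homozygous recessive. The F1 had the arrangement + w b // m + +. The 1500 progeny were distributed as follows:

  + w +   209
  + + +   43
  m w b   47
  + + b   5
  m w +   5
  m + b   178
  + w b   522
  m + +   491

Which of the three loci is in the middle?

w

The two rarest classes, + + b and m w +, are the double crossovers. Comparing them with the parentals, only the w allele has switched, so w is the middle locus and the order is m – w – b.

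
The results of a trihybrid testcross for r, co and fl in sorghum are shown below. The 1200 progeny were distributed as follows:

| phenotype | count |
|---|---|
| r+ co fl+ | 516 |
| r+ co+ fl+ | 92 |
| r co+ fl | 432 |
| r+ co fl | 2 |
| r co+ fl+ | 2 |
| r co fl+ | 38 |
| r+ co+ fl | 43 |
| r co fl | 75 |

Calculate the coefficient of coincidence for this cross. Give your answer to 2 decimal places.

The two most frequent reciprocal classes, r+ co fl+ and r co+ fl, are the parental types, so the F1 was r+ co fl+ / r co+ fl.
The two rarest classes, r+ co fl and r co+ fl+, are the double crossovers. Comparing them with the parentals, only the fl allele has switched, so fl is the middle locus and the order is co – fl – r.
co–fl: (167 + 4)/1200 = 0.1425; fl–r: (81 + 4)/1200 = 0.0708.
Expected DCO frequency = 0.1425 × 0.0708 ≈ 0.01009; observed = 4/1200 ≈ 0.00333.
Coefficient of coincidence = 0.00333/0.01009 ≈ 0.33.

0.33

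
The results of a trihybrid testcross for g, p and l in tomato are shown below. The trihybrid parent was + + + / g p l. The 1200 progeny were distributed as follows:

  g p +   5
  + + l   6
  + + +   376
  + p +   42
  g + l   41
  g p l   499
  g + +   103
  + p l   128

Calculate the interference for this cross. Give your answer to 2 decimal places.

0.42

The two rarest classes, + + l and g p +, are the double crossovers. Comparing them with the parentals, only the l allele has switched, so l is the middle locus and the order is p – l – g.
p–l: (83 + 11)/1200 = 0.0783; l–g: (231 + 11)/1200 = 0.2017.
Expected DCO frequency = 0.0783 × 0.2017 ≈ 0.01579; observed = 11/1200 ≈ 0.00917.
Coefficient of coincidence = 0.00917/0.01579 ≈ 0.58; interference = 1 − 0.58 = 0.42.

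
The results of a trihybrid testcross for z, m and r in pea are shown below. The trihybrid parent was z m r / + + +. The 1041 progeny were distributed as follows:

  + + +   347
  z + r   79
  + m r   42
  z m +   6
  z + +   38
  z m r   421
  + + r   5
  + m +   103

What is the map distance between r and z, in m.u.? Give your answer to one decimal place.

8.7 m.u.

The two rarest classes, z m + and + + r, are the double crossovers. Comparing them with the parentals, only the r allele has switched, so r is the middle locus and the order is z – r – m.
Crossovers in the z–r interval produce the single-crossover classes + m r and z + + (42 + 38 = 80) plus the double crossovers (11).
RF(z–r) = (80 + 11) / 1041 = 91/1041 = 0.0874 → 8.7 m.u.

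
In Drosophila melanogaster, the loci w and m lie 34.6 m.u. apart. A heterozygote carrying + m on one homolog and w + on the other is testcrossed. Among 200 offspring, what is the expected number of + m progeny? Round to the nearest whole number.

A map distance of 34.6 m.u. corresponds to a recombination frequency of 0.346.
The F1 is + m / w +, so + m is a parental gamete class with expected frequency (1 − r)/2 = 0.654/2 = 0.3270.
Expected number = 0.3270 × 200 = 65.40 ≈ 65.

65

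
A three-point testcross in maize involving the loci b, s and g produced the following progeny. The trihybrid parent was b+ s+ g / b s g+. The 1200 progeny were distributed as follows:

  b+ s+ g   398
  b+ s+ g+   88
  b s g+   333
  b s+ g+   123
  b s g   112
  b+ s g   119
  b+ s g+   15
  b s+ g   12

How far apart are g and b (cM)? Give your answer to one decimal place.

18.9 cM

The two rarest classes, b s+ g and b+ s g+, are the double crossovers. Comparing them with the parentals, only the b allele has switched, so b is the middle locus and the order is s – b – g.
Crossovers in the b–g interval produce the single-crossover classes b+ s+ g+ and b s g (88 + 112 = 200) plus the double crossovers (27).
RF(b–g) = (200 + 27) / 1200 = 227/1200 = 0.1892 → 18.9 cM.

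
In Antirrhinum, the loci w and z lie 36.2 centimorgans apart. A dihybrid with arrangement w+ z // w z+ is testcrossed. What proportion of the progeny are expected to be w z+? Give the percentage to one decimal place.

31.9%

A map distance of 36.2 centimorgans corresponds to a recombination frequency of 0.362.
The F1 is w+ z / w z+, so w z+ is a parental gamete class with expected frequency (1 − r)/2 = 0.638/2 = 0.3190.
That is 0.3190 = 31.9% of the progeny.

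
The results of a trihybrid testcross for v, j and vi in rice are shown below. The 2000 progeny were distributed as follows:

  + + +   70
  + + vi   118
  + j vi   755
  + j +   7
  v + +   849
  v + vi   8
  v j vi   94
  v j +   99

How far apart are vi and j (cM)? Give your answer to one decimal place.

The two most frequent reciprocal classes, + j vi and v + +, are the parental types, so the F1 was + j vi / v + +.
The two rarest classes, + j + and v + vi, are the double crossovers. Comparing them with the parentals, only the vi allele has switched, so vi is the middle locus and the order is v – vi – j.
Crossovers in the vi–j interval produce the single-crossover classes + + vi and v j + (118 + 99 = 217) plus the double crossovers (15).
RF(vi–j) = (217 + 15) / 2000 = 232/2000 = 0.1160 → 11.6 cM.

11.6 cM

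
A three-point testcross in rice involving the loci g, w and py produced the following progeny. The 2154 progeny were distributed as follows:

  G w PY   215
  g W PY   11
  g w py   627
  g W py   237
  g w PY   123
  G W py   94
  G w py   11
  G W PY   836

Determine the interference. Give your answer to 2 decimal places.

The two most frequent reciprocal classes, G W PY and g w py, are the parental types, so the F1 was G W PY / g w py.
The two rarest classes, g W PY and G w py, are the double crossovers. Comparing them with the parentals, only the g allele has switched, so g is the middle locus and the order is w – g – py.
w–g: (452 + 22)/2154 = 0.2201; g–py: (217 + 22)/2154 = 0.1110.
Expected DCO frequency = 0.2201 × 0.1110 ≈ 0.02443; observed = 22/2154 ≈ 0.01021.
Coefficient of coincidence = 0.01021/0.02443 ≈ 0.42; interference = 1 − 0.42 = 0.58.

0.58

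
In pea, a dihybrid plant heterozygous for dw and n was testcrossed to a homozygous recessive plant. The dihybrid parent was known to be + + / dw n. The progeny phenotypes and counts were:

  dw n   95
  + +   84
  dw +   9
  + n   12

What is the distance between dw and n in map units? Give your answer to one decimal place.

10.5 map units

The recombinant classes are + n and dw +: 12 + 9 = 21.
Recombination frequency = 21/200 = 0.1050 ≈ 10.5%, i.e. 10.5 map units.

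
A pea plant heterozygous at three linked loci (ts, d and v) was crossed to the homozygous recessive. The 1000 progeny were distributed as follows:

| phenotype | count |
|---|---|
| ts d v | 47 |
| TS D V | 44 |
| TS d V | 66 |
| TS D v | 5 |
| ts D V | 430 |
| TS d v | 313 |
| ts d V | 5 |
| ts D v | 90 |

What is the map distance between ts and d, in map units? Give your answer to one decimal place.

The two most frequent reciprocal classes, ts D V and TS d v, are the parental types, so the F1 was ts D V / TS d v.
The two rarest classes, ts d V and TS D v, are the double crossovers. Comparing them with the parentals, only the d allele has switched, so d is the middle locus and the order is ts – d – v.
Crossovers in the ts–d interval produce the single-crossover classes TS D V and ts d v (44 + 47 = 91) plus the double crossovers (10).
RF(ts–d) = (91 + 10) / 1000 = 101/1000 = 0.1010 → 10.1 map units.

10.1 map units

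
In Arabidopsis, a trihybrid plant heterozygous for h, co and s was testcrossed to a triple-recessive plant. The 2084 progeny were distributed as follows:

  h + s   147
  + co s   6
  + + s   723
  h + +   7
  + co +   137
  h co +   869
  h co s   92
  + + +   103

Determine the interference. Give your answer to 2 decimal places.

0.56

The two most frequent reciprocal classes, + + s and h co +, are the parental types, so the F1 was + + s / h co +.
The two rarest classes, + co s and h + +, are the double crossovers. Comparing them with the parentals, only the co allele has switched, so co is the middle locus and the order is s – co – h.
s–co: (195 + 13)/2084 = 0.0998; co–h: (284 + 13)/2084 = 0.1425.
Expected DCO frequency = 0.0998 × 0.1425 ≈ 0.01422; observed = 13/2084 ≈ 0.00624.
Coefficient of coincidence = 0.00624/0.01422 ≈ 0.44; interference = 1 − 0.44 = 0.56.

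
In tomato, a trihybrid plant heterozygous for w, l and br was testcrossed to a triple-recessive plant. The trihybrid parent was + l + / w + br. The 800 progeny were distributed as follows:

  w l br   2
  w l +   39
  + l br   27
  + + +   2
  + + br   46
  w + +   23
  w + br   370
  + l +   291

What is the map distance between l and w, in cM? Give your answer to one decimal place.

11.1 cM

The two rarest classes, + + + and w l br, are the double crossovers. Comparing them with the parentals, only the l allele has switched, so l is the middle locus and the order is w – l – br.
Crossovers in the w–l interval produce the single-crossover classes w l + and + + br (39 + 46 = 85) plus the double crossovers (4).
RF(w–l) = (85 + 4) / 800 = 89/800 = 0.1113 → 11.1 cM.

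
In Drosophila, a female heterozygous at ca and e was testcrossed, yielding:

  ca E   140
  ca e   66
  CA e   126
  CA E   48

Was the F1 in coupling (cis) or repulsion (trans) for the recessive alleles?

trans

The two most frequent classes are CA e (126) and ca E (140); these are the parental (non-recombinant) types.
So the F1 carried CA e on one chromosome and ca E on the other — the recessive alleles are on opposite chromosomes (trans / repulsion).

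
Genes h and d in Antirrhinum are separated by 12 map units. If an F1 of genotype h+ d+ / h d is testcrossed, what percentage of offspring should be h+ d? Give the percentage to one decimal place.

A map distance of 12 map units corresponds to a recombination frequency of 0.120.
The F1 is h+ d+ / h d, so h+ d is a recombinant gamete class with expected frequency r/2 = 0.120/2 = 0.0600.
That is 0.0600 = 6.0% of the progeny.

6.0%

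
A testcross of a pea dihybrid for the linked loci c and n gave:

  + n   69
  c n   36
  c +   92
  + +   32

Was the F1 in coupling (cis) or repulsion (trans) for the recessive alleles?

The two most frequent classes are + n (69) and c + (92); these are the parental (non-recombinant) types.
So the F1 carried + n on one chromosome and c + on the other — the recessive alleles are on opposite chromosomes (trans / repulsion).

trans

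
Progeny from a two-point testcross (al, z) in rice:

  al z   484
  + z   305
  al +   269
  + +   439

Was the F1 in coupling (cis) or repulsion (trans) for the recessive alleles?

The two most frequent classes are + + (439) and al z (484); these are the parental (non-recombinant) types.
So the F1 carried + + on one chromosome and al z on the other — the recessive alleles are on the same chromosome (cis / coupling).

cis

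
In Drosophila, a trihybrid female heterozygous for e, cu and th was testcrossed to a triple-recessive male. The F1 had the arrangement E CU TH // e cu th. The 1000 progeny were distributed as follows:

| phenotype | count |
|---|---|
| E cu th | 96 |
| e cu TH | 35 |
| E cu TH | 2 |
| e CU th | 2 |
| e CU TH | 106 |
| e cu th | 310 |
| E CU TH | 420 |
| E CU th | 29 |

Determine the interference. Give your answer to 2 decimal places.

The two rarest classes, E cu TH and e CU th, are the double crossovers. Comparing them with the parentals, only the cu allele has switched, so cu is the middle locus and the order is e – cu – th.
e–cu: (202 + 4)/1000 = 0.2060; cu–th: (64 + 4)/1000 = 0.0680.
Expected DCO frequency = 0.2060 × 0.0680 ≈ 0.01401; observed = 4/1000 ≈ 0.00400.
Coefficient of coincidence = 0.00400/0.01401 ≈ 0.29; interference = 1 − 0.29 = 0.71.

0.71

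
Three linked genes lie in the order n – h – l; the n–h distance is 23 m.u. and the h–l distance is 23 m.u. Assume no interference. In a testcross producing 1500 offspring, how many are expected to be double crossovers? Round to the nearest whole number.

79

Map distances give recombination frequencies of 0.230 and 0.230 for the two intervals.
With no interference, expected double-crossover frequency = 0.230 × 0.230 = 0.05290.
Expected number = 0.05290 × 1500 = 79.35 ≈ 79.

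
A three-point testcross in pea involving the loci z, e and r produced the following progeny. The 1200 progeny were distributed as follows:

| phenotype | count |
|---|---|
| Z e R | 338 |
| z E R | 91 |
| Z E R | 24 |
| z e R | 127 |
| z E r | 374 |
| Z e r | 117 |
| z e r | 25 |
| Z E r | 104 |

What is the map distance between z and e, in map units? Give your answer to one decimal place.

The two most frequent reciprocal classes, z E r and Z e R, are the parental types, so the F1 was z E r / Z e R.
The two rarest classes, z e r and Z E R, are the double crossovers. Comparing them with the parentals, only the e allele has switched, so e is the middle locus and the order is r – e – z.
Crossovers in the e–z interval produce the single-crossover classes Z E r and z e R (104 + 127 = 231) plus the double crossovers (49).
RF(e–z) = (231 + 49) / 1200 = 280/1200 = 0.2333 → 23.3 map units.

23.3 map units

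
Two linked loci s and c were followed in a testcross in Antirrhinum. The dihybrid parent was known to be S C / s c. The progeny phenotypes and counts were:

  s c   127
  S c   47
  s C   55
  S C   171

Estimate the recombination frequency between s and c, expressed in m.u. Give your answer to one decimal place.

25.5 m.u.

The recombinant classes are S c and s C: 47 + 55 = 102.
Recombination frequency = 102/400 = 0.2550 ≈ 25.5%, i.e. 25.5 m.u.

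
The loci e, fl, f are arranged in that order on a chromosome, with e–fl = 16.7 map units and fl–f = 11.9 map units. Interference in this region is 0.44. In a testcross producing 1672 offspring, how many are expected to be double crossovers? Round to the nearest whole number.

19

Map distances give recombination frequencies of 0.167 and 0.119 for the two intervals.
With interference 0.44 (so coincidence = 0.56), expected double-crossover frequency = 0.167 × 0.119 × 0.56 = 0.01113.
Expected number = 0.01113 × 1672 = 18.61 ≈ 19.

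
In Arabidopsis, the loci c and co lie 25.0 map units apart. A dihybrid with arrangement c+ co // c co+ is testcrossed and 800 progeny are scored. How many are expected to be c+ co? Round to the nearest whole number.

300

A map distance of 25.0 map units corresponds to a recombination frequency of 0.250.
The F1 is c+ co / c co+, so c+ co is a parental gamete class with expected frequency (1 − r)/2 = 0.750/2 = 0.3750.
Expected number = 0.3750 × 800 = 300.00 ≈ 300.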